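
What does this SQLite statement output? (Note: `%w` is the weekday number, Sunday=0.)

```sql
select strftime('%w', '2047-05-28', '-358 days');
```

1

First apply '-358 days': 2047-05-28 → 2046-06-04.
2046-06-04 is a Monday; with Sunday=0 that is 1.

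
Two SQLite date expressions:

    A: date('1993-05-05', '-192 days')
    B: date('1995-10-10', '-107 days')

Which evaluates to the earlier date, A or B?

A = 1992-10-25.
B = 1995-06-25.
A is earlier.

A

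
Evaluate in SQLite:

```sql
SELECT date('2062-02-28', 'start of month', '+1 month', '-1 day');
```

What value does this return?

`start of month` rewinds 2062-02-28 to 2062-02-01.
Adding +1 month to 2062-02-01 gives 2062-03-01.
Going back 1 day from 2062-03-01 reaches 2062-02-28 (last day of February, 28 days).

2062-02-28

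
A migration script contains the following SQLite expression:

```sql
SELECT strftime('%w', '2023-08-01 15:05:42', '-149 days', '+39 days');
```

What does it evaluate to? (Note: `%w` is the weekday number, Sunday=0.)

4

First apply '-149 days', '+39 days': 2023-08-01 15:05:42 → 2023-04-13 15:05:42.
2023-04-13 is a Thursday; with Sunday=0 that is 4.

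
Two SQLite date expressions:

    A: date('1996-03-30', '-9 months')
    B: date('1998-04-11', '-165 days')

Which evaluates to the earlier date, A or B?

A

A = 1995-06-30.
B = 1997-10-28.
A is earlier.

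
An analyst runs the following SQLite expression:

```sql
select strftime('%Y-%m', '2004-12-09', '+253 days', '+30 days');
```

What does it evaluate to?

2005-09

First apply '+253 days', '+30 days': 2004-12-09 → 2005-09-18.
`%Y-%m` extracts the year-month: 2005-09.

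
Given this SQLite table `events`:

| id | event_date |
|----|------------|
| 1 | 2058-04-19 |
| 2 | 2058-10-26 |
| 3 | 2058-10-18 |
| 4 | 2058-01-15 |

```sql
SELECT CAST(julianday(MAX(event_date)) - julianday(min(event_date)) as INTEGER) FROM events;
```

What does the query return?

MIN = 2058-01-15, MAX = 2058-10-26.
16 days remain in January 2058 after the 15th (31 − 15).
Full months from February 2058 through September 2058 contribute their day counts.
Then 26 days into October 2058.
Total: 16 + 28 + 31 + 30 + 31 + 30 + 31 + 31 + 30 + 26 = 284.

284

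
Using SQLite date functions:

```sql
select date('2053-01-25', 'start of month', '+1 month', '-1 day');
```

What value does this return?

`start of month` rewinds 2053-01-25 to 2053-01-01.
Adding +1 month to 2053-01-01 gives 2053-02-01.
Going back 1 day from 2053-02-01 reaches 2053-01-31 (last day of January, 31 days).

2053-01-31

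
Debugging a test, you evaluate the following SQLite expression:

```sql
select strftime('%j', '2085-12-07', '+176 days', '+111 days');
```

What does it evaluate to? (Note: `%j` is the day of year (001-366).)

First apply '+176 days', '+111 days': 2085-12-07 → 2086-09-20.
Day-of-year for 2086-09-20: days since 2086-01-01 inclusive = 263, zero-padded to 263.

263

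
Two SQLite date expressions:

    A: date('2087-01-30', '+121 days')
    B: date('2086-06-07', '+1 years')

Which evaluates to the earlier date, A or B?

A = 2087-05-31.
B = 2087-06-07.
A is earlier.

A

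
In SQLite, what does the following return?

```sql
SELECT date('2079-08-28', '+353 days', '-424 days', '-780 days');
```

Applying '+353 days' to 2079-08-28: counting 353 days forward gives 2080-08-15.
Applying '-424 days' to 2080-08-15: counting 424 days back gives 2079-06-18.
Applying '-780 days' to 2079-06-18: counting 780 days back gives 2077-04-29.

2077-04-29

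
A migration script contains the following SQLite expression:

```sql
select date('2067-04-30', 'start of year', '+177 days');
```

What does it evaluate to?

`start of year` rewinds 2067-04-30 to 2067-01-01.
Applying '+177 days' to 2067-01-01: counting 177 days forward gives 2067-06-27.

2067-06-27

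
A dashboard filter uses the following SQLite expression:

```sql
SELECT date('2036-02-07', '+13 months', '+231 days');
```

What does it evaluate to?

2037-10-24

Adding +13 months to 2036-02-07 gives 2037-03-07.
Applying '+231 days' to 2037-03-07: counting 231 days forward gives 2037-10-24.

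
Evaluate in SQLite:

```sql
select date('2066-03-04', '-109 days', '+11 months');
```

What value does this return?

2066-10-15

Applying '-109 days' to 2066-03-04: counting 109 days back gives 2065-11-15.
Adding +11 months to 2065-11-15 gives 2066-10-15.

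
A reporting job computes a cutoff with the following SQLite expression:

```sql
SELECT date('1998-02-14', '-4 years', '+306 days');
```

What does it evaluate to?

1994-12-17

Adding -4 years to 1998-02-14 gives 1994-02-14.
Applying '+306 days' to 1994-02-14: counting 306 days forward gives 1994-12-17.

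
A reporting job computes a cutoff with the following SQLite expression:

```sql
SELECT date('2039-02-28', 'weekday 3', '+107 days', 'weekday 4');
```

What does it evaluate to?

`weekday 3` advances to the next Wednesday; 2039-02-28 is a Monday, so it moves forward to 2039-03-02.
Applying '+107 days' to 2039-03-02: counting 107 days forward gives 2039-06-17.
`weekday 4` advances to the next Thursday; 2039-06-17 is a Friday, so it moves forward to 2039-06-23.

2039-06-23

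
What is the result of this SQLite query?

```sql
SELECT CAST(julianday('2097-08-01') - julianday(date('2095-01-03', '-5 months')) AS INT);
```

Adding -5 months to 2095-01-03 gives 2094-08-03.
28 days remain in August 2094 after the 3rd (31 − 3).
Full months from September 2094 through July 2097 contribute their day counts.
Then 1 day into August 2097.
Total: 28 + 30 + 31 + 30 + 31 + 31 + 28 + 31 + 30 + 31 + 30 + 31 + 31 + 30 + 31 + 30 + 31 + 31 + 29 + 31 + 30 + 31 + 30 + 31 + 31 + 30 + 31 + 30 + 31 + 31 + 28 + 31 + 30 + 31 + 30 + 31 + 1 = 1094.

1094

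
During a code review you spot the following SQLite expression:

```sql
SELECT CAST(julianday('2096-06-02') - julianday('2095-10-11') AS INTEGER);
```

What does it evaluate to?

235

20 days remain in October 2095 after the 11th (31 − 11).
Full months from November 2095 through May 2096 contribute their day counts.
Then 2 days into June 2096.
Total: 20 + 30 + 31 + 31 + 29 + 31 + 30 + 31 + 2 = 235.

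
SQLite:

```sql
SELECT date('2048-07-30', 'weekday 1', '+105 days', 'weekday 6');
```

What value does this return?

2048-11-21

`weekday 1` advances to the next Monday; 2048-07-30 is a Thursday, so it moves forward to 2048-08-03.
Applying '+105 days' to 2048-08-03: counting 105 days forward gives 2048-11-16.
`weekday 6` advances to the next Saturday; 2048-11-16 is a Monday, so it moves forward to 2048-11-21.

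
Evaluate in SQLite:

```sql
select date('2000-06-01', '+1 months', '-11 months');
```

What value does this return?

1999-08-01

Adding +1 month to 2000-06-01 gives 2000-07-01.
Adding -11 months to 2000-07-01 gives 1999-08-01.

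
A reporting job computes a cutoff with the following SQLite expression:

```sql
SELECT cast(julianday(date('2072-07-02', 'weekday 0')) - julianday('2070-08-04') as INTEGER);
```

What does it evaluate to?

`weekday 0` advances to the next Sunday; 2072-07-02 is a Saturday, so it moves forward to 2072-07-03.
27 days remain in August 2070 after the 4th (31 − 4).
Full months from September 2070 through June 2072 contribute their day counts.
Then 3 days into July 2072.
Total: 27 + 30 + 31 + 30 + 31 + 31 + 28 + 31 + 30 + 31 + 30 + 31 + 31 + 30 + 31 + 30 + 31 + 31 + 29 + 31 + 30 + 31 + 30 + 3 = 699.

699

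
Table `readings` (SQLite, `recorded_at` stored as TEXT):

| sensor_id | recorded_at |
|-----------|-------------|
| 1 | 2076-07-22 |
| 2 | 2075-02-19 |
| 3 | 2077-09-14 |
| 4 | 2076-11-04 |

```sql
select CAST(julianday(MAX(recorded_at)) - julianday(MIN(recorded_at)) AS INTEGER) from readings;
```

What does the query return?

938

MIN = 2075-02-19, MAX = 2077-09-14.
9 days remain in February 2075 after the 19th (28 − 19).
Full months from March 2075 through August 2077 contribute their day counts.
Then 14 days into September 2077.
Total: 9 + 31 + 30 + 31 + 30 + 31 + 31 + 30 + 31 + 30 + 31 + 31 + 29 + 31 + 30 + 31 + 30 + 31 + 31 + 30 + 31 + 30 + 31 + 31 + 28 + 31 + 30 + 31 + 30 + 31 + 31 + 14 = 938.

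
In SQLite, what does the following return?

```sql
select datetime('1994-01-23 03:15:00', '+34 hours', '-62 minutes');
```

+34 hours from 1994-01-23 03:15:00 is 1994-01-24 13:15:00 (crosses midnight).
62 minutes = 1h 2m; -62 minutes from 1994-01-24 13:15:00 is 1994-01-24 12:13:00.

1994-01-24 12:13:00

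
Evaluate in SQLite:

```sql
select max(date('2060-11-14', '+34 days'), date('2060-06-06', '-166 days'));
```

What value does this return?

date('2060-11-14', '+34 days') → 2060-12-18.
date('2060-06-06', '-166 days') → 2059-12-23.
Later of the two is 2060-12-18.

2060-12-18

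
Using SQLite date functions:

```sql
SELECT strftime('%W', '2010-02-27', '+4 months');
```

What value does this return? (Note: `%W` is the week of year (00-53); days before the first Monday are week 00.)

25

First apply '+4 months': 2010-02-27 → 2010-06-27.
2010-06-27 is a Sunday. SQLite's %W counts Mondays since the year started; the result is 25.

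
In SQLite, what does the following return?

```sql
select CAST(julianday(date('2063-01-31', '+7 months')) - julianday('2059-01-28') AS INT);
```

1676

Adding +7 months to 2063-01-31 gives 2063-08-31.
3 days remain in January 2059 after the 28th (31 − 28).
Full months from February 2059 through July 2063 contribute their day counts.
Then 31 days into August 2063.
Total: 3 + 28 + 31 + 30 + 31 + 30 + 31 + 31 + 30 + 31 + 30 + 31 + 31 + 29 + 31 + 30 + 31 + 30 + 31 + 31 + 30 + 31 + 30 + 31 + 31 + 28 + 31 + 30 + 31 + 30 + 31 + 31 + 30 + 31 + 30 + 31 + 31 + 28 + 31 + 30 + 31 + 30 + 31 + 31 + 30 + 31 + 30 + 31 + 31 + 28 + 31 + 30 + 31 + 30 + 31 + 31 = 1676.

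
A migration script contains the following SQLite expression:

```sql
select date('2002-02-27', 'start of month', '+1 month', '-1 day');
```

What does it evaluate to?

`start of month` rewinds 2002-02-27 to 2002-02-01.
Adding +1 month to 2002-02-01 gives 2002-03-01.
Going back 1 day from 2002-03-01 reaches 2002-02-28 (last day of February, 28 days).

2002-02-28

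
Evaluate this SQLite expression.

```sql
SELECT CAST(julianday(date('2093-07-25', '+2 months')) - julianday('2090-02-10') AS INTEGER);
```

Adding +2 months to 2093-07-25 gives 2093-09-25.
18 days remain in February 2090 after the 10th (28 − 10).
Full months from March 2090 through August 2093 contribute their day counts.
Then 25 days into September 2093.
Total: 18 + 31 + 30 + 31 + 30 + 31 + 31 + 30 + 31 + 30 + 31 + 31 + 28 + 31 + 30 + 31 + 30 + 31 + 31 + 30 + 31 + 30 + 31 + 31 + 29 + 31 + 30 + 31 + 30 + 31 + 31 + 30 + 31 + 30 + 31 + 31 + 28 + 31 + 30 + 31 + 30 + 31 + 31 + 25 = 1323.

1323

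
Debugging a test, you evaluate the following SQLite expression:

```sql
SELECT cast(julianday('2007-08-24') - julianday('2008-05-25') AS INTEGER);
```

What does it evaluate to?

7 days remain in August 2007 after the 24th (31 − 24).
Full months from September 2007 through April 2008 contribute their day counts.
Then 25 days into May 2008.
Total: 7 + 30 + 31 + 30 + 31 + 31 + 29 + 31 + 30 + 25 = 275.
The subtraction is earlier − later, so the result is −275 → -275.

-275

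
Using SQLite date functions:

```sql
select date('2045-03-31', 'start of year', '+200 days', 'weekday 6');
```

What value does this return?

`start of year` rewinds 2045-03-31 to 2045-01-01.
Applying '+200 days' to 2045-01-01: counting 200 days forward gives 2045-07-20.
`weekday 6` advances to the next Saturday; 2045-07-20 is a Thursday, so it moves forward to 2045-07-22.

2045-07-22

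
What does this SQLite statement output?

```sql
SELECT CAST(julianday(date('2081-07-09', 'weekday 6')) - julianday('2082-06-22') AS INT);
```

-345

`weekday 6` advances to the next Saturday; 2081-07-09 is a Wednesday, so it moves forward to 2081-07-12.
19 days remain in July 2081 after the 12th (31 − 12).
Full months from August 2081 through May 2082 contribute their day counts.
Then 22 days into June 2082.
Total: 19 + 31 + 30 + 31 + 30 + 31 + 31 + 28 + 31 + 30 + 31 + 22 = 345.
The subtraction is earlier − later, so the result is −345 → -345.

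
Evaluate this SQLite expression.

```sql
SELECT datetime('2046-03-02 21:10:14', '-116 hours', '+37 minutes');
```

2046-02-26 01:47:14

-116 hours from 2046-03-02 21:10:14 is 2046-02-26 01:10:14 (crosses midnight).
+37 minutes from 2046-02-26 01:10:14 is 2046-02-26 01:47:14.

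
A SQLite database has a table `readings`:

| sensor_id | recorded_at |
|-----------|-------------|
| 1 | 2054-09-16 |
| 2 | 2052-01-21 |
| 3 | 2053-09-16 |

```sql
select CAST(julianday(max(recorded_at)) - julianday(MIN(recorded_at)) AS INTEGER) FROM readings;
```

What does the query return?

MIN = 2052-01-21, MAX = 2054-09-16.
10 days remain in January 2052 after the 21st (31 − 21).
Full months from February 2052 through August 2054 contribute their day counts.
Then 16 days into September 2054.
Total: 10 + 29 + 31 + 30 + 31 + 30 + 31 + 31 + 30 + 31 + 30 + 31 + 31 + 28 + 31 + 30 + 31 + 30 + 31 + 31 + 30 + 31 + 30 + 31 + 31 + 28 + 31 + 30 + 31 + 30 + 31 + 31 + 16 = 969.

969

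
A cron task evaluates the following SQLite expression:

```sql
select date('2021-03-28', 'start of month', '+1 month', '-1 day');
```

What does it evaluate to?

2021-03-31

`start of month` rewinds 2021-03-28 to 2021-03-01.
Adding +1 month to 2021-03-01 gives 2021-04-01.
Going back 1 day from 2021-04-01 reaches 2021-03-31 (last day of March, 31 days).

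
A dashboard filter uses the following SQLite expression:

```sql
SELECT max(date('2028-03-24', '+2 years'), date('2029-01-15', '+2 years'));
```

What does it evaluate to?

2031-01-15

date('2028-03-24', '+2 years') → 2030-03-24.
date('2029-01-15', '+2 years') → 2031-01-15.
Later of the two is 2031-01-15.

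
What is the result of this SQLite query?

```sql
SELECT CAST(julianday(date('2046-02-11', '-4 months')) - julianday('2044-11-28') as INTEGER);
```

Adding -4 months to 2046-02-11 gives 2045-10-11.
2 days remain in November 2044 after the 28th (30 − 28).
Full months from December 2044 through September 2045 contribute their day counts.
Then 11 days into October 2045.
Total: 2 + 31 + 31 + 28 + 31 + 30 + 31 + 30 + 31 + 31 + 30 + 11 = 317.

317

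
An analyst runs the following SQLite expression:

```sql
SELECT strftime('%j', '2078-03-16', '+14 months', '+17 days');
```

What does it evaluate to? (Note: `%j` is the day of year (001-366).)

First apply '+14 months', '+17 days': 2078-03-16 → 2079-06-02.
Day-of-year for 2079-06-02: days since 2079-01-01 inclusive = 153, zero-padded to 153.

153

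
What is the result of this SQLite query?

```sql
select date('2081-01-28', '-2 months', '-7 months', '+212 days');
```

2080-11-26

Adding -2 months to 2081-01-28 gives 2080-11-28.
Adding -7 months to 2080-11-28 gives 2080-04-28.
Applying '+212 days' to 2080-04-28: counting 212 days forward gives 2080-11-26.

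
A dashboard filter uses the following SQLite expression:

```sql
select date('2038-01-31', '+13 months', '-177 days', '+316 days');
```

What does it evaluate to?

Adding +13 months to 2038-01-31 targets 2039-02-31. February 2039 has only 28 days, so SQLite normalizes the 3-day overflow forward to 2039-03-03.
Applying '-177 days' to 2039-03-03: counting 177 days back gives 2038-09-07.
Applying '+316 days' to 2038-09-07: counting 316 days forward gives 2039-07-20.

2039-07-20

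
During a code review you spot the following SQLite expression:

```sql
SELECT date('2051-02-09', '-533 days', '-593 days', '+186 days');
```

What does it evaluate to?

Applying '-533 days' to 2051-02-09: counting 533 days back gives 2049-08-25.
Applying '-593 days' to 2049-08-25: counting 593 days back gives 2048-01-10.
Applying '+186 days' to 2048-01-10: counting 186 days forward gives 2048-07-14.

2048-07-14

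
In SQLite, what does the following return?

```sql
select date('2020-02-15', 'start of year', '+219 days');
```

2020-08-07

`start of year` rewinds 2020-02-15 to 2020-01-01.
Applying '+219 days' to 2020-01-01: counting 219 days forward gives 2020-08-07.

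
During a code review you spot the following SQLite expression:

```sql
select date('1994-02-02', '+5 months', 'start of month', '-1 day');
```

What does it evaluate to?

Adding +5 months to 1994-02-02 gives 1994-07-02.
`start of month` rewinds 1994-07-02 to 1994-07-01.
Going back 1 day from 1994-07-01 reaches 1994-06-30 (last day of June, 30 days).

1994-06-30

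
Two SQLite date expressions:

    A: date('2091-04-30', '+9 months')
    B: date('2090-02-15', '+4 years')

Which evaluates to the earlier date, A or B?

A

A = 2092-01-30.
B = 2094-02-15.
A is earlier.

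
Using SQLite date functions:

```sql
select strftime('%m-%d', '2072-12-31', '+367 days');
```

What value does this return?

First apply '+367 days': 2072-12-31 → 2074-01-02.
`%m-%d` extracts the month-day: 01-02.

01-02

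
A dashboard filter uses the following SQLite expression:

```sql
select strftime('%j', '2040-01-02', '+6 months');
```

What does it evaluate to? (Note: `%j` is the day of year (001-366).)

First apply '+6 months': 2040-01-02 → 2040-07-02.
Day-of-year for 2040-07-02: days since 2040-01-01 inclusive = 184, zero-padded to 184.

184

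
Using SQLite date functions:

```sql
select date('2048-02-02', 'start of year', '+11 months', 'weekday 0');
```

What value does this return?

`start of year` rewinds 2048-02-02 to 2048-01-01.
Adding +11 months to 2048-01-01 gives 2048-12-01.
`weekday 0` advances to the next Sunday; 2048-12-01 is a Tuesday, so it moves forward to 2048-12-06.

2048-12-06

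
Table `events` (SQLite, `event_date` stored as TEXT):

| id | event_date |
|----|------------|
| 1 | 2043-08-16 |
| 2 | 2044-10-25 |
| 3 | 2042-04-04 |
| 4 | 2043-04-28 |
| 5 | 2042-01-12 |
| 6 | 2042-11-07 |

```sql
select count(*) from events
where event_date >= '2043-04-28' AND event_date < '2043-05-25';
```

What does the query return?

Rows in [2043-04-28, 2043-05-25): 2043-04-28 → 1 row.

1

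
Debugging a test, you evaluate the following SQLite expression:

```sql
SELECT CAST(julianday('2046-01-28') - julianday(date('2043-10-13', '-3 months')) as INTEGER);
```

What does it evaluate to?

930

Adding -3 months to 2043-10-13 gives 2043-07-13.
18 days remain in July 2043 after the 13th (31 − 13).
Full months from August 2043 through December 2045 contribute their day counts.
Then 28 days into January 2046.
Total: 18 + 31 + 30 + 31 + 30 + 31 + 31 + 29 + 31 + 30 + 31 + 30 + 31 + 31 + 30 + 31 + 30 + 31 + 31 + 28 + 31 + 30 + 31 + 30 + 31 + 31 + 30 + 31 + 30 + 31 + 28 = 930.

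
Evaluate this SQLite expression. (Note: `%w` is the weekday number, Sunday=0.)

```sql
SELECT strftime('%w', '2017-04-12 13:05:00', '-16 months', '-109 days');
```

2

First apply '-16 months', '-109 days': 2017-04-12 13:05:00 → 2015-08-25 13:05:00.
2015-08-25 is a Tuesday; with Sunday=0 that is 2.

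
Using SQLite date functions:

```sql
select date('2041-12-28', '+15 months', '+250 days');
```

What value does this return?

2043-12-03

Adding +15 months to 2041-12-28 gives 2043-03-28.
Applying '+250 days' to 2043-03-28: counting 250 days forward gives 2043-12-03.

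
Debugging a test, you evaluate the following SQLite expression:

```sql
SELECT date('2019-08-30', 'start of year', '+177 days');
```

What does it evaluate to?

`start of year` rewinds 2019-08-30 to 2019-01-01.
Applying '+177 days' to 2019-01-01: counting 177 days forward gives 2019-06-27.

2019-06-27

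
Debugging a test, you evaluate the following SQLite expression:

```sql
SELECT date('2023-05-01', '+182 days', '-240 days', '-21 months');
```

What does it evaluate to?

2021-06-04

Applying '+182 days' to 2023-05-01: counting 182 days forward gives 2023-10-30.
Applying '-240 days' to 2023-10-30: counting 240 days back gives 2023-03-04.
Adding -21 months to 2023-03-04 gives 2021-06-04.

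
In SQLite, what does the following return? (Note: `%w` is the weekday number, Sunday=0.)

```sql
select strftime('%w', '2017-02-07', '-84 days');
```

2

First apply '-84 days': 2017-02-07 → 2016-11-15.
2016-11-15 is a Tuesday; with Sunday=0 that is 2.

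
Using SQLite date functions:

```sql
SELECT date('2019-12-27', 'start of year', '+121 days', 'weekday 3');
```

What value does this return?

2019-05-08

`start of year` rewinds 2019-12-27 to 2019-01-01.
Applying '+121 days' to 2019-01-01: counting 121 days forward gives 2019-05-02.
`weekday 3` advances to the next Wednesday; 2019-05-02 is a Thursday, so it moves forward to 2019-05-08.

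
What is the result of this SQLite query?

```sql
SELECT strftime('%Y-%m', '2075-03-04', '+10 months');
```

2076-01

First apply '+10 months': 2075-03-04 → 2076-01-04.
`%Y-%m` extracts the year-month: 2076-01.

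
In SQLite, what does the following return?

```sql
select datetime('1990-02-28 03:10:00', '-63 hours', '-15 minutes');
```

1990-02-25 11:55:00

-63 hours from 1990-02-28 03:10:00 is 1990-02-25 12:10:00 (crosses midnight).
-15 minutes from 1990-02-25 12:10:00 is 1990-02-25 11:55:00.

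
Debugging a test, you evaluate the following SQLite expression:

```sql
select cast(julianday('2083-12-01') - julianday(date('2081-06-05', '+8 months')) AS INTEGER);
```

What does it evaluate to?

664

Adding +8 months to 2081-06-05 gives 2082-02-05.
23 days remain in February 2082 after the 5th (28 − 5).
Full months from March 2082 through November 2083 contribute their day counts.
Then 1 day into December 2083.
Total: 23 + 31 + 30 + 31 + 30 + 31 + 31 + 30 + 31 + 30 + 31 + 31 + 28 + 31 + 30 + 31 + 30 + 31 + 31 + 30 + 31 + 30 + 1 = 664.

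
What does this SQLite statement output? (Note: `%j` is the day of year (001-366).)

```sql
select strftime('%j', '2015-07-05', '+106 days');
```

First apply '+106 days': 2015-07-05 → 2015-10-19.
Day-of-year for 2015-10-19: days since 2015-01-01 inclusive = 292, zero-padded to 292.

292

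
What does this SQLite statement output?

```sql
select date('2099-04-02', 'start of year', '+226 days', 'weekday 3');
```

`start of year` rewinds 2099-04-02 to 2099-01-01.
Applying '+226 days' to 2099-01-01: counting 226 days forward gives 2099-08-15.
`weekday 3` advances to the next Wednesday; 2099-08-15 is a Saturday, so it moves forward to 2099-08-19.

2099-08-19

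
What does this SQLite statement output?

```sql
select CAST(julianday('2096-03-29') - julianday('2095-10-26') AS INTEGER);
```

155

5 days remain in October 2095 after the 26th (31 − 26).
November 2095: 30 days.
December 2095: 31 days.
January 2096: 31 days.
February 2096: 29 days (leap year).
Then 29 days into March 2096.
Total: 5 + 30 + 31 + 31 + 29 + 29 = 155.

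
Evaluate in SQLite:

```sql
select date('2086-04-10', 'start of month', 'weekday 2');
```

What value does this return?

2086-04-02

`start of month` rewinds 2086-04-10 to 2086-04-01.
`weekday 2` advances to the next Tuesday; 2086-04-01 is a Monday, so it moves forward to 2086-04-02.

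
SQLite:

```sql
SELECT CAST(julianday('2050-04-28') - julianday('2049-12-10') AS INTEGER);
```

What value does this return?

21 days remain in December 2049 after the 10th (31 − 10).
January 2050: 31 days.
February 2050: 28 days.
March 2050: 31 days.
Then 28 days into April 2050.
Total: 21 + 31 + 28 + 31 + 28 = 139.

139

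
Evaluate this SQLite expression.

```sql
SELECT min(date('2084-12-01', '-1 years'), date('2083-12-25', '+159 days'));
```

2083-12-01

date('2084-12-01', '-1 years') → 2083-12-01.
date('2083-12-25', '+159 days') → 2084-06-01.
Earlier of the two is 2083-12-01.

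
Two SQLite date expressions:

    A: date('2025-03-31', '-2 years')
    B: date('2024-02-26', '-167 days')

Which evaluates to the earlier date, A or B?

A

A = 2023-03-31.
B = 2023-09-12.
A is earlier.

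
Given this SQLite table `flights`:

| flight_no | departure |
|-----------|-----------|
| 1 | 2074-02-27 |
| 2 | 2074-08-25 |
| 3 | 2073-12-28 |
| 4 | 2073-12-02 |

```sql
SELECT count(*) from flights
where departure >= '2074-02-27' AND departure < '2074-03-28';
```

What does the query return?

1

Rows in [2074-02-27, 2074-03-28): 2074-02-27 → 1 row.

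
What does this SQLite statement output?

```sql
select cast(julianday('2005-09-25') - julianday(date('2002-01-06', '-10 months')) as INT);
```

1664

Adding -10 months to 2002-01-06 gives 2001-03-06.
25 days remain in March 2001 after the 6th (31 − 6).
Full months from April 2001 through August 2005 contribute their day counts.
Then 25 days into September 2005.
Total: 25 + 30 + 31 + 30 + 31 + 31 + 30 + 31 + 30 + 31 + 31 + 28 + 31 + 30 + 31 + 30 + 31 + 31 + 30 + 31 + 30 + 31 + 31 + 28 + 31 + 30 + 31 + 30 + 31 + 31 + 30 + 31 + 30 + 31 + 31 + 29 + 31 + 30 + 31 + 30 + 31 + 31 + 30 + 31 + 30 + 31 + 31 + 28 + 31 + 30 + 31 + 30 + 31 + 31 + 25 = 1664.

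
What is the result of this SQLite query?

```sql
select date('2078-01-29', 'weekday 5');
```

2078-02-04

`weekday 5` advances to the next Friday; 2078-01-29 is a Saturday, so it moves forward to 2078-02-04.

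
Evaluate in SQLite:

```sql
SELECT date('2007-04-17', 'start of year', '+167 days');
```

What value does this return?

2007-06-17

`start of year` rewinds 2007-04-17 to 2007-01-01.
Applying '+167 days' to 2007-01-01: counting 167 days forward gives 2007-06-17.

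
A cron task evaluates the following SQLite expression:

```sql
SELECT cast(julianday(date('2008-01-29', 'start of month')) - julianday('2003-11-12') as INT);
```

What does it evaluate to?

1511

`start of month` rewinds 2008-01-29 to 2008-01-01.
18 days remain in November 2003 after the 12th (30 − 12).
Full months from December 2003 through December 2007 contribute their day counts.
Then 1 day into January 2008.
Total: 18 + 31 + 31 + 29 + 31 + 30 + 31 + 30 + 31 + 31 + 30 + 31 + 30 + 31 + 31 + 28 + 31 + 30 + 31 + 30 + 31 + 31 + 30 + 31 + 30 + 31 + 31 + 28 + 31 + 30 + 31 + 30 + 31 + 31 + 30 + 31 + 30 + 31 + 31 + 28 + 31 + 30 + 31 + 30 + 31 + 31 + 30 + 31 + 30 + 31 + 1 = 1511.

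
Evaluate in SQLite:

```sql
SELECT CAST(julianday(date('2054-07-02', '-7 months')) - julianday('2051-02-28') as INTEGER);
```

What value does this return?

Adding -7 months to 2054-07-02 gives 2053-12-02.
0 days remain in February 2051 after the 28th (28 − 28).
Full months from March 2051 through November 2053 contribute their day counts.
Then 2 days into December 2053.
Total: 0 + 31 + 30 + 31 + 30 + 31 + 31 + 30 + 31 + 30 + 31 + 31 + 29 + 31 + 30 + 31 + 30 + 31 + 31 + 30 + 31 + 30 + 31 + 31 + 28 + 31 + 30 + 31 + 30 + 31 + 31 + 30 + 31 + 30 + 2 = 1008.

1008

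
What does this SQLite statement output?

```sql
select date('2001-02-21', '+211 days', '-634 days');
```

1999-12-26

Applying '+211 days' to 2001-02-21: counting 211 days forward gives 2001-09-20.
Applying '-634 days' to 2001-09-20: counting 634 days back gives 1999-12-26.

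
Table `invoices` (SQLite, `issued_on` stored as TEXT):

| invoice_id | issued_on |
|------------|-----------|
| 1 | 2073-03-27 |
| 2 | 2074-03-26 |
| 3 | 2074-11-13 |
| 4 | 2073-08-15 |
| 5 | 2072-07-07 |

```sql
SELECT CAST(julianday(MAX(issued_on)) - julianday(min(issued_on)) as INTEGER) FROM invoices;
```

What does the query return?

MIN = 2072-07-07, MAX = 2074-11-13.
24 days remain in July 2072 after the 7th (31 − 7).
Full months from August 2072 through October 2074 contribute their day counts.
Then 13 days into November 2074.
Total: 24 + 31 + 30 + 31 + 30 + 31 + 31 + 28 + 31 + 30 + 31 + 30 + 31 + 31 + 30 + 31 + 30 + 31 + 31 + 28 + 31 + 30 + 31 + 30 + 31 + 31 + 30 + 31 + 13 = 859.

859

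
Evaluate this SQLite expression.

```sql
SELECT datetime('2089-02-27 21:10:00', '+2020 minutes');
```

2089-03-01 06:50:00

2020 minutes = 33h 40m; +2020 minutes from 2089-02-27 21:10:00 is 2089-03-01 06:50:00 (crosses midnight).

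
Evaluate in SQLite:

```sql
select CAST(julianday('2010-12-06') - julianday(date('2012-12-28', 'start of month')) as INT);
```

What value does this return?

-726

`start of month` rewinds 2012-12-28 to 2012-12-01.
25 days remain in December 2010 after the 6th (31 − 6).
Full months from January 2011 through November 2012 contribute their day counts.
Then 1 day into December 2012.
Total: 25 + 31 + 28 + 31 + 30 + 31 + 30 + 31 + 31 + 30 + 31 + 30 + 31 + 31 + 29 + 31 + 30 + 31 + 30 + 31 + 31 + 30 + 31 + 30 + 1 = 726.
The subtraction is earlier − later, so the result is −726 → -726.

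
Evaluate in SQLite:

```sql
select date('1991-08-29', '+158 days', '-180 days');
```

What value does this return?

1991-08-07

Applying '+158 days' to 1991-08-29: counting 158 days forward gives 1992-02-03.
Applying '-180 days' to 1992-02-03: counting 180 days back gives 1991-08-07.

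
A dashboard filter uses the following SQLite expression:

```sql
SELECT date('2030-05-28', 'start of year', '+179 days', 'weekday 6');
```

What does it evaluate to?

`start of year` rewinds 2030-05-28 to 2030-01-01.
Applying '+179 days' to 2030-01-01: counting 179 days forward gives 2030-06-29.
`weekday 6` advances to the next Saturday; 2030-06-29 is already a Saturday, so it stays at 2030-06-29.

2030-06-29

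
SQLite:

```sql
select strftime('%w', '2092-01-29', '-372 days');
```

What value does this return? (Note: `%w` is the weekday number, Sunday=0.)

1

First apply '-372 days': 2092-01-29 → 2091-01-22.
2091-01-22 is a Monday; with Sunday=0 that is 1.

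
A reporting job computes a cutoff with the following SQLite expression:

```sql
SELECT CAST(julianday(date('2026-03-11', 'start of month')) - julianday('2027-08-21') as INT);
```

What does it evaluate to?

-538

`start of month` rewinds 2026-03-11 to 2026-03-01.
30 days remain in March 2026 after the 1st (31 − 1).
Full months from April 2026 through July 2027 contribute their day counts.
Then 21 days into August 2027.
Total: 30 + 30 + 31 + 30 + 31 + 31 + 30 + 31 + 30 + 31 + 31 + 28 + 31 + 30 + 31 + 30 + 31 + 21 = 538.
The subtraction is earlier − later, so the result is −538 → -538.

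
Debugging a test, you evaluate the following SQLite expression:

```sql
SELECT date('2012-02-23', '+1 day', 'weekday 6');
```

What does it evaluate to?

Advancing 1 more day within February lands on 2012-02-24.
`weekday 6` advances to the next Saturday; 2012-02-24 is a Friday, so it moves forward to 2012-02-25.

2012-02-25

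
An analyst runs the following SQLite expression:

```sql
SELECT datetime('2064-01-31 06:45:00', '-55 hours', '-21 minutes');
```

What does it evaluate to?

2064-01-28 23:24:00

-55 hours from 2064-01-31 06:45:00 is 2064-01-28 23:45:00 (crosses midnight).
-21 minutes from 2064-01-28 23:45:00 is 2064-01-28 23:24:00.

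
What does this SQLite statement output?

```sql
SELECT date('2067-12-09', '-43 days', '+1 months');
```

2067-11-27

Applying '-43 days' to 2067-12-09: counting 43 days back gives 2067-10-27.
Adding +1 month to 2067-10-27 gives 2067-11-27.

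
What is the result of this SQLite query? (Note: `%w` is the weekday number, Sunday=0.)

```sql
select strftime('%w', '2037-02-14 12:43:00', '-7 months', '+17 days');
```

First apply '-7 months', '+17 days': 2037-02-14 12:43:00 → 2036-07-31 12:43:00.
2036-07-31 is a Thursday; with Sunday=0 that is 4.

4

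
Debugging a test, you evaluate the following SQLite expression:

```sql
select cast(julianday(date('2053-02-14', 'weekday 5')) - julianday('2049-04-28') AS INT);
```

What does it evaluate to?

`weekday 5` advances to the next Friday; 2053-02-14 is already a Friday, so it stays at 2053-02-14.
2 days remain in April 2049 after the 28th (30 − 28).
Full months from May 2049 through January 2053 contribute their day counts.
Then 14 days into February 2053.
Total: 2 + 31 + 30 + 31 + 31 + 30 + 31 + 30 + 31 + 31 + 28 + 31 + 30 + 31 + 30 + 31 + 31 + 30 + 31 + 30 + 31 + 31 + 28 + 31 + 30 + 31 + 30 + 31 + 31 + 30 + 31 + 30 + 31 + 31 + 29 + 31 + 30 + 31 + 30 + 31 + 31 + 30 + 31 + 30 + 31 + 31 + 14 = 1388.

1388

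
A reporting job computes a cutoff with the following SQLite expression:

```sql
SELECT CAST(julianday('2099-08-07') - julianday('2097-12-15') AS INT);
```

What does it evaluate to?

16 days remain in December 2097 after the 15th (31 − 15).
Full months from January 2098 through July 2099 contribute their day counts.
Then 7 days into August 2099.
Total: 16 + 31 + 28 + 31 + 30 + 31 + 30 + 31 + 31 + 30 + 31 + 30 + 31 + 31 + 28 + 31 + 30 + 31 + 30 + 31 + 7 = 600.

600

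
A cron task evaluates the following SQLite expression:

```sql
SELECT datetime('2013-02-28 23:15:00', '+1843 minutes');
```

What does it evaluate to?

1843 minutes = 30h 43m; +1843 minutes from 2013-02-28 23:15:00 is 2013-03-02 05:58:00 (crosses midnight).

2013-03-02 05:58:00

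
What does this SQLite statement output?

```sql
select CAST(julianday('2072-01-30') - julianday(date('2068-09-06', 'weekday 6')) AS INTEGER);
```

1239

`weekday 6` advances to the next Saturday; 2068-09-06 is a Thursday, so it moves forward to 2068-09-08.
22 days remain in September 2068 after the 8th (30 − 8).
Full months from October 2068 through December 2071 contribute their day counts.
Then 30 days into January 2072.
Total: 22 + 31 + 30 + 31 + 31 + 28 + 31 + 30 + 31 + 30 + 31 + 31 + 30 + 31 + 30 + 31 + 31 + 28 + 31 + 30 + 31 + 30 + 31 + 31 + 30 + 31 + 30 + 31 + 31 + 28 + 31 + 30 + 31 + 30 + 31 + 31 + 30 + 31 + 30 + 31 + 30 = 1239.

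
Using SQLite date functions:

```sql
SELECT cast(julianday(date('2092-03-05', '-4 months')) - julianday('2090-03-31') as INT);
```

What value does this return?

Adding -4 months to 2092-03-05 gives 2091-11-05.
0 days remain in March 2090 after the 31st (31 − 31).
Full months from April 2090 through October 2091 contribute their day counts.
Then 5 days into November 2091.
Total: 0 + 30 + 31 + 30 + 31 + 31 + 30 + 31 + 30 + 31 + 31 + 28 + 31 + 30 + 31 + 30 + 31 + 31 + 30 + 31 + 5 = 584.

584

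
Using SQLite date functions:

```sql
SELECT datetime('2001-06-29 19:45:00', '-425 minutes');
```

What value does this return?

425 minutes = 7h 5m; -425 minutes from 2001-06-29 19:45:00 is 2001-06-29 12:40:00.

2001-06-29 12:40:00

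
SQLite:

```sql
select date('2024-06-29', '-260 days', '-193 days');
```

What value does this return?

2023-04-03

Applying '-260 days' to 2024-06-29: counting 260 days back gives 2023-10-13.
Applying '-193 days' to 2023-10-13: counting 193 days back gives 2023-04-03.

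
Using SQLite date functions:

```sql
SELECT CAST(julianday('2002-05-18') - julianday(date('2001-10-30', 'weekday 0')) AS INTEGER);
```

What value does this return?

195

`weekday 0` advances to the next Sunday; 2001-10-30 is a Tuesday, so it moves forward to 2001-11-04.
26 days remain in November 2001 after the 4th (30 − 4).
December 2001: 31 days.
January 2002: 31 days.
February 2002: 28 days.
March 2002: 31 days.
April 2002: 30 days.
Then 18 days into May 2002.
Total: 26 + 31 + 31 + 28 + 31 + 30 + 18 = 195.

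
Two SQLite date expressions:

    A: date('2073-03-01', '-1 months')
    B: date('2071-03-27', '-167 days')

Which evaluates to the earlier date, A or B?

A = 2073-02-01.
B = 2070-10-11.
B is earlier.

B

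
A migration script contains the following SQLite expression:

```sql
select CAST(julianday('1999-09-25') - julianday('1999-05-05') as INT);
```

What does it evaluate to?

143

26 days remain in May 1999 after the 5th (31 − 5).
June 1999: 30 days.
July 1999: 31 days.
August 1999: 31 days.
Then 25 days into September 1999.
Total: 26 + 30 + 31 + 31 + 25 = 143.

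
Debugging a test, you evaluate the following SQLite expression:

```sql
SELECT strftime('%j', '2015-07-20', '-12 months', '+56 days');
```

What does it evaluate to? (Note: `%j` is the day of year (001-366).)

257

First apply '-12 months', '+56 days': 2015-07-20 → 2014-09-14.
Day-of-year for 2014-09-14: days since 2014-01-01 inclusive = 257, zero-padded to 257.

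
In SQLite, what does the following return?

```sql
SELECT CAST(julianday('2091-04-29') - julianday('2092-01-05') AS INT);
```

-251

1 day remains in April 2091 after the 29th (30 − 29).
Full months from May 2091 through December 2091 contribute their day counts.
Then 5 days into January 2092.
Total: 1 + 31 + 30 + 31 + 31 + 30 + 31 + 30 + 31 + 5 = 251.
The subtraction is earlier − later, so the result is −251 → -251.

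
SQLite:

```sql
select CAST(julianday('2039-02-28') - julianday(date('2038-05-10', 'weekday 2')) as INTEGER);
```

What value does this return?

293

`weekday 2` advances to the next Tuesday; 2038-05-10 is a Monday, so it moves forward to 2038-05-11.
20 days remain in May 2038 after the 11th (31 − 11).
Full months from June 2038 through January 2039 contribute their day counts.
Then 28 days into February 2039.
Total: 20 + 30 + 31 + 31 + 30 + 31 + 30 + 31 + 31 + 28 = 293.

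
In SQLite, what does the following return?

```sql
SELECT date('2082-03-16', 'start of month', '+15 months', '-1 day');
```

2083-05-31

`start of month` rewinds 2082-03-16 to 2082-03-01.
Adding +15 months to 2082-03-01 gives 2083-06-01.
Going back 1 day from 2083-06-01 reaches 2083-05-31 (last day of May, 31 days).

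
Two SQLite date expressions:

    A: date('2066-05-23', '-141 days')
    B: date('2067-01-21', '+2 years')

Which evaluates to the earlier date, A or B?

A

A = 2066-01-02.
B = 2069-01-21.
A is earlier.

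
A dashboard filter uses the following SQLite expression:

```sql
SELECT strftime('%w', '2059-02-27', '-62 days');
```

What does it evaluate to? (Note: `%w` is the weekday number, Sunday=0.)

5

First apply '-62 days': 2059-02-27 → 2058-12-27.
2058-12-27 is a Friday; with Sunday=0 that is 5.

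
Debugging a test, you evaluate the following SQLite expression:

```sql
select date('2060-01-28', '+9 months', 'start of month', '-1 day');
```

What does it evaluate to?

Adding +9 months to 2060-01-28 gives 2060-10-28.
`start of month` rewinds 2060-10-28 to 2060-10-01.
Going back 1 day from 2060-10-01 reaches 2060-09-30 (last day of September, 30 days).

2060-09-30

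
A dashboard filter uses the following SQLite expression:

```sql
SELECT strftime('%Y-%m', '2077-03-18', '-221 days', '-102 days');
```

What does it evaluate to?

First apply '-221 days', '-102 days': 2077-03-18 → 2076-04-29.
`%Y-%m` extracts the year-month: 2076-04.

2076-04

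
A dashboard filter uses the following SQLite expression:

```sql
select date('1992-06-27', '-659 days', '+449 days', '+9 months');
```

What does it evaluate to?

Applying '-659 days' to 1992-06-27: counting 659 days back gives 1990-09-07.
Applying '+449 days' to 1990-09-07: counting 449 days forward gives 1991-11-30.
Adding +9 months to 1991-11-30 gives 1992-08-30.

1992-08-30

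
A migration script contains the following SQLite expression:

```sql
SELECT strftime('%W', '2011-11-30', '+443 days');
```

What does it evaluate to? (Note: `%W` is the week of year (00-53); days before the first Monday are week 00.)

06

First apply '+443 days': 2011-11-30 → 2013-02-15.
2013-02-15 is a Friday. SQLite's %W counts Mondays since the year started; the result is 06.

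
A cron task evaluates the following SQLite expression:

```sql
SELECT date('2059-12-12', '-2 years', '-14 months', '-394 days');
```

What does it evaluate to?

Adding -2 years to 2059-12-12 gives 2057-12-12.
Adding -14 months to 2057-12-12 gives 2056-10-12.
Applying '-394 days' to 2056-10-12: counting 394 days back gives 2055-09-14.

2055-09-14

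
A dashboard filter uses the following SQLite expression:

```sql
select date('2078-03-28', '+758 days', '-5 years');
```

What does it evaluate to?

Applying '+758 days' to 2078-03-28: counting 758 days forward gives 2080-04-24.
Adding -5 years to 2080-04-24 gives 2075-04-24.

2075-04-24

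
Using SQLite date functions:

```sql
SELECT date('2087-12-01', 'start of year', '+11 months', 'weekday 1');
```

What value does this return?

`start of year` rewinds 2087-12-01 to 2087-01-01.
Adding +11 months to 2087-01-01 gives 2087-12-01.
`weekday 1` advances to the next Monday; 2087-12-01 is already a Monday, so it stays at 2087-12-01.

2087-12-01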